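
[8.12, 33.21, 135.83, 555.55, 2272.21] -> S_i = 8.12*4.09^i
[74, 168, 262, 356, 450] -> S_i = 74 + 94*i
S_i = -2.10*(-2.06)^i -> [-2.1, 4.33, -8.91, 18.36, -37.82]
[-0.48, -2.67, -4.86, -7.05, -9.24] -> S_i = -0.48 + -2.19*i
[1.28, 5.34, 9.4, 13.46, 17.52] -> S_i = 1.28 + 4.06*i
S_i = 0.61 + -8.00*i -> [0.61, -7.39, -15.39, -23.39, -31.39]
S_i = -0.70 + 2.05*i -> [-0.7, 1.35, 3.4, 5.45, 7.5]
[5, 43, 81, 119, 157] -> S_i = 5 + 38*i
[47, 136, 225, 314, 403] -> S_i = 47 + 89*i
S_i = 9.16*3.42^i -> [9.16, 31.33, 107.14, 366.42, 1253.14]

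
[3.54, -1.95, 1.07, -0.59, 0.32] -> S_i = 3.54*(-0.55)^i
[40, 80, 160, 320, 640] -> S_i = 40*2^i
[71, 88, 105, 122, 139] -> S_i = 71 + 17*i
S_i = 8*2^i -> [8, 16, 32, 64, 128]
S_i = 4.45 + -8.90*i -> [4.45, -4.45, -13.35, -22.25, -31.15]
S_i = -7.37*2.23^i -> [-7.37, -16.44, -36.65, -81.73, -182.26]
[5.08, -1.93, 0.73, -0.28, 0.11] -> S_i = 5.08*(-0.38)^i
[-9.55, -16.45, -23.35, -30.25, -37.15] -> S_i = -9.55 + -6.90*i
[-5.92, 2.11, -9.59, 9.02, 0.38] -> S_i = Random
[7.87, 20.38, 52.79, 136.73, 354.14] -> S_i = 7.87*2.59^i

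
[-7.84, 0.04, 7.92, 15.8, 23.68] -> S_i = -7.84 + 7.88*i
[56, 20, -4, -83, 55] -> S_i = Random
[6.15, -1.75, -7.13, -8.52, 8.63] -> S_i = Random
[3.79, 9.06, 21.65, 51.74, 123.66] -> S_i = 3.79*2.39^i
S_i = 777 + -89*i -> [777, 688, 599, 510, 421]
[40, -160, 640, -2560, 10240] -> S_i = 40*-4^i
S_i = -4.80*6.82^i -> [-4.8, -32.74, -223.26, -1522.63, -10384.34]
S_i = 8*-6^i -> [8, -48, 288, -1728, 10368]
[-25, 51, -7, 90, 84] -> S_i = Random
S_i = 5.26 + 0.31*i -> [5.26, 5.57, 5.88, 6.19, 6.5]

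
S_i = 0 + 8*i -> [0, 8, 16, 24, 32]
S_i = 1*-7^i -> [1, -7, 49, -343, 2401]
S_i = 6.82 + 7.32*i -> [6.82, 14.14, 21.46, 28.78, 36.1]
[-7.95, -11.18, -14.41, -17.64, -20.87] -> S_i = -7.95 + -3.23*i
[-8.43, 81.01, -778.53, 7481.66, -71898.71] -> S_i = -8.43*(-9.61)^i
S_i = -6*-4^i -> [-6, 24, -96, 384, -1536]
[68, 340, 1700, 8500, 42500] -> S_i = 68*5^i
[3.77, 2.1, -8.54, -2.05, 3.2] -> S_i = Random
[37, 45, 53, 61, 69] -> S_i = 37 + 8*i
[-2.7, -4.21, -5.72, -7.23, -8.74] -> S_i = -2.70 + -1.51*i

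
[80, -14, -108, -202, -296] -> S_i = 80 + -94*i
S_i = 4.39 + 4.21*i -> [4.39, 8.6, 12.81, 17.02, 21.23]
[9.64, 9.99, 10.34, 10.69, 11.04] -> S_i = 9.64 + 0.35*i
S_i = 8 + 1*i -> [8, 9, 10, 11, 12]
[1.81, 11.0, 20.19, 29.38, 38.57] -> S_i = 1.81 + 9.19*i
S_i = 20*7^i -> [20, 140, 980, 6860, 48020]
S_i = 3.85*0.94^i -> [3.85, 3.62, 3.4, 3.2, 3.01]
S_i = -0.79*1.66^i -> [-0.79, -1.31, -2.18, -3.61, -6.0]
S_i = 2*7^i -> [2, 14, 98, 686, 4802]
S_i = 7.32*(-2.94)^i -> [7.32, -21.52, 63.27, -186.02, 546.89]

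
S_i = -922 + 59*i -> [-922, -863, -804, -745, -686]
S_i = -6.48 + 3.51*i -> [-6.48, -2.97, 0.54, 4.05, 7.56]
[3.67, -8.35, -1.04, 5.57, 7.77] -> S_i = Random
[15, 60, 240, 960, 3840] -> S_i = 15*4^i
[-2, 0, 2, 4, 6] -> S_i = -2 + 2*i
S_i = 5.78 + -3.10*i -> [5.78, 2.68, -0.42, -3.52, -6.62]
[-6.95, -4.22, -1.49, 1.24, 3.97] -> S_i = -6.95 + 2.73*i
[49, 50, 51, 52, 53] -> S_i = 49 + 1*i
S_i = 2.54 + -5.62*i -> [2.54, -3.08, -8.7, -14.32, -19.94]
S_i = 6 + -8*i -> [6, -2, -10, -18, -26]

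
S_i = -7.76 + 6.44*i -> [-7.76, -1.32, 5.12, 11.56, 18.0]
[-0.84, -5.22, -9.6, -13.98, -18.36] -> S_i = -0.84 + -4.38*i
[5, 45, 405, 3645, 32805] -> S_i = 5*9^i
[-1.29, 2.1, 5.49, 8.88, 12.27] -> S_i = -1.29 + 3.39*i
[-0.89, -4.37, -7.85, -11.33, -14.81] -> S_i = -0.89 + -3.48*i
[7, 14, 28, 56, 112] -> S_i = 7*2^i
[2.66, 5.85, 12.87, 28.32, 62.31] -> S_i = 2.66*2.20^i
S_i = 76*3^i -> [76, 228, 684, 2052, 6156]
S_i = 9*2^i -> [9, 18, 36, 72, 144]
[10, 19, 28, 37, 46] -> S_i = 10 + 9*i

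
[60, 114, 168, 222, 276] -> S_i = 60 + 54*i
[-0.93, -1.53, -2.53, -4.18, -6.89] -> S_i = -0.93*1.65^i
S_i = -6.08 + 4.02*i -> [-6.08, -2.06, 1.96, 5.98, 10.0]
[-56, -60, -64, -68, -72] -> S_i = -56 + -4*i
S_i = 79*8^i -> [79, 632, 5056, 40448, 323584]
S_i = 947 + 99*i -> [947, 1046, 1145, 1244, 1343]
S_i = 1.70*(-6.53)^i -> [1.7, -11.1, 72.49, -473.36, 3091.02]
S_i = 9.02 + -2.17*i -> [9.02, 6.85, 4.68, 2.51, 0.34]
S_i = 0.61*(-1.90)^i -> [0.61, -1.16, 2.2, -4.18, 7.95]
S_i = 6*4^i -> [6, 24, 96, 384, 1536]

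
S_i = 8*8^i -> [8, 64, 512, 4096, 32768]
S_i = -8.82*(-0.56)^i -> [-8.82, 4.94, -2.77, 1.55, -0.87]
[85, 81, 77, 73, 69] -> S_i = 85 + -4*i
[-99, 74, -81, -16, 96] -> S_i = Random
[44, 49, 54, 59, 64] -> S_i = 44 + 5*i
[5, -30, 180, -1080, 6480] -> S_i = 5*-6^i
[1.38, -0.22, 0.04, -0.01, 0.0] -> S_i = 1.38*(-0.16)^i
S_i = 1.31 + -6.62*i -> [1.31, -5.31, -11.93, -18.55, -25.17]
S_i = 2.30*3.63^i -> [2.3, 8.35, 30.31, 110.01, 399.35]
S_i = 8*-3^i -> [8, -24, 72, -216, 648]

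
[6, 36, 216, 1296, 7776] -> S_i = 6*6^i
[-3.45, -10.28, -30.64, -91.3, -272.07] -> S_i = -3.45*2.98^i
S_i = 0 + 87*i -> [0, 87, 174, 261, 348]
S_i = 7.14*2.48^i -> [7.14, 17.71, 43.91, 108.91, 270.09]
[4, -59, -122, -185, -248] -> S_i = 4 + -63*i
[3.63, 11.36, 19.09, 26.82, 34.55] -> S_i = 3.63 + 7.73*i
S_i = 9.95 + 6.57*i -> [9.95, 16.52, 23.09, 29.66, 36.23]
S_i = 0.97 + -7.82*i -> [0.97, -6.85, -14.67, -22.49, -30.31]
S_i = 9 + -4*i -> [9, 5, 1, -3, -7]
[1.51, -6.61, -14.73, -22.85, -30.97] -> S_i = 1.51 + -8.12*i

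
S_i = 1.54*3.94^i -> [1.54, 6.07, 23.91, 94.19, 371.11]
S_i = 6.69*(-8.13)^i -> [6.69, -54.39, 442.19, -3594.99, 29227.27]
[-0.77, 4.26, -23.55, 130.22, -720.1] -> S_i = -0.77*(-5.53)^i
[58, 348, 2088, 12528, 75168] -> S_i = 58*6^i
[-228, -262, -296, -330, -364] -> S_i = -228 + -34*i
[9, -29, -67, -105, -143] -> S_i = 9 + -38*i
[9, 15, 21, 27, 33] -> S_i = 9 + 6*i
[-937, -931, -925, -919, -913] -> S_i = -937 + 6*i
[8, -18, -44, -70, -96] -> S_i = 8 + -26*i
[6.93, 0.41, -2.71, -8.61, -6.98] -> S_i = Random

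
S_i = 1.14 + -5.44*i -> [1.14, -4.3, -9.74, -15.18, -20.62]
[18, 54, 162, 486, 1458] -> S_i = 18*3^i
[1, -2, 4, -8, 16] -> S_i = 1*-2^i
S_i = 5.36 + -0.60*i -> [5.36, 4.76, 4.16, 3.56, 2.96]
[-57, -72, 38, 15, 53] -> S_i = Random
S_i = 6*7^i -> [6, 42, 294, 2058, 14406]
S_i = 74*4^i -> [74, 296, 1184, 4736, 18944]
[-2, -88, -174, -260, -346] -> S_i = -2 + -86*i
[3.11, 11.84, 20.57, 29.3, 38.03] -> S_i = 3.11 + 8.73*i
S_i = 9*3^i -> [9, 27, 81, 243, 729]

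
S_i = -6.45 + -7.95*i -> [-6.45, -14.4, -22.35, -30.3, -38.25]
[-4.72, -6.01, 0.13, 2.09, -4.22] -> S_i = Random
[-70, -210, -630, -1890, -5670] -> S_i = -70*3^i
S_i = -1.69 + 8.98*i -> [-1.69, 7.29, 16.27, 25.25, 34.23]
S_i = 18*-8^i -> [18, -144, 1152, -9216, 73728]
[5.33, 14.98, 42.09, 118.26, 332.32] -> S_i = 5.33*2.81^i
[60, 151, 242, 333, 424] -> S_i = 60 + 91*i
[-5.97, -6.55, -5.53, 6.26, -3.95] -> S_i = Random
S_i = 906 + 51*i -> [906, 957, 1008, 1059, 1110]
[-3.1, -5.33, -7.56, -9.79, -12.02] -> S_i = -3.10 + -2.23*i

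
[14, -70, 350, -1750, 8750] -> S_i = 14*-5^i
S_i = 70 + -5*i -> [70, 65, 60, 55, 50]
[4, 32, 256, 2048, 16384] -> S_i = 4*8^i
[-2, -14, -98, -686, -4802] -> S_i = -2*7^i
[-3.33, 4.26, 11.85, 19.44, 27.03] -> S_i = -3.33 + 7.59*i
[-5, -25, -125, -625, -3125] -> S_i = -5*5^i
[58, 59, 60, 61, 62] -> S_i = 58 + 1*i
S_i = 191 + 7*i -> [191, 198, 205, 212, 219]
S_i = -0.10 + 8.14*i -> [-0.1, 8.04, 16.18, 24.32, 32.46]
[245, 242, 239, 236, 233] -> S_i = 245 + -3*i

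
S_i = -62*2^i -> [-62, -124, -248, -496, -992]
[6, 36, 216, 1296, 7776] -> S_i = 6*6^i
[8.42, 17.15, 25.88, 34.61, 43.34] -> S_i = 8.42 + 8.73*i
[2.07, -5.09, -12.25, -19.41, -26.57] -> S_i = 2.07 + -7.16*i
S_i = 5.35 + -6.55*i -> [5.35, -1.2, -7.75, -14.3, -20.85]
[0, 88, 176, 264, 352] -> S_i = 0 + 88*i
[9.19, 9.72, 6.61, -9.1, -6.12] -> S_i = Random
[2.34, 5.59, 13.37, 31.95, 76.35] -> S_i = 2.34*2.39^i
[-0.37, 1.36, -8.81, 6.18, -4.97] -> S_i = Random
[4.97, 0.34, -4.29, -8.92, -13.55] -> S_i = 4.97 + -4.63*i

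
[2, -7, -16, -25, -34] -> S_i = 2 + -9*i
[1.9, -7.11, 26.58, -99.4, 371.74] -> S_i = 1.90*(-3.74)^i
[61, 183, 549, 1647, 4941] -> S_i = 61*3^i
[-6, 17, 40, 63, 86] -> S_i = -6 + 23*i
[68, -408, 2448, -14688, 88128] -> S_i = 68*-6^i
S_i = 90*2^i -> [90, 180, 360, 720, 1440]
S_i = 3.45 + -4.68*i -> [3.45, -1.23, -5.91, -10.59, -15.27]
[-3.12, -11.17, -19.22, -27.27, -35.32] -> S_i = -3.12 + -8.05*i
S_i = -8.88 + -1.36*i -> [-8.88, -10.24, -11.6, -12.96, -14.32]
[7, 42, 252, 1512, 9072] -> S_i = 7*6^i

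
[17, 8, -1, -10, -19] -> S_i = 17 + -9*i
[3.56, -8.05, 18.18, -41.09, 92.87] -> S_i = 3.56*(-2.26)^i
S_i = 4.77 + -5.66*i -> [4.77, -0.89, -6.55, -12.21, -17.87]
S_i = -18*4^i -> [-18, -72, -288, -1152, -4608]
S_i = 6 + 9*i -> [6, 15, 24, 33, 42]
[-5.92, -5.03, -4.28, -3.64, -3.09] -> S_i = -5.92*0.85^i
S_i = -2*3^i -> [-2, -6, -18, -54, -162]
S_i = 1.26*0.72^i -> [1.26, 0.91, 0.65, 0.47, 0.34]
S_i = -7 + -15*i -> [-7, -22, -37, -52, -67]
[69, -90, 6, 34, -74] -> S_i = Random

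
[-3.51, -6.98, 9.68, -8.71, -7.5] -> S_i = Random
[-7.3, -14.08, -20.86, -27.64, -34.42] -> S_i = -7.30 + -6.78*i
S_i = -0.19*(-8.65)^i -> [-0.19, 1.64, -14.22, 122.97, -1063.7]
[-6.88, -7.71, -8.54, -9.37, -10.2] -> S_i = -6.88 + -0.83*i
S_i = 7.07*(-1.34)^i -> [7.07, -9.47, 12.69, -17.01, 22.79]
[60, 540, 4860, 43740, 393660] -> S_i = 60*9^i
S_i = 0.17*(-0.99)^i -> [0.17, -0.17, 0.17, -0.16, 0.16]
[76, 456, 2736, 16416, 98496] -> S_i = 76*6^i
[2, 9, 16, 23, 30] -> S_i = 2 + 7*i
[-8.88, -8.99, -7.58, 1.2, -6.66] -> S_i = Random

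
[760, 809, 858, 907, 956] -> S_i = 760 + 49*i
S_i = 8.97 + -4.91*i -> [8.97, 4.06, -0.85, -5.76, -10.67]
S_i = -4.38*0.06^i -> [-4.38, -0.26, -0.02, -0.0, -0.0]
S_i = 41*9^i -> [41, 369, 3321, 29889, 269001]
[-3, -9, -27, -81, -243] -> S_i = -3*3^i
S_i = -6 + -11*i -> [-6, -17, -28, -39, -50]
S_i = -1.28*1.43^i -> [-1.28, -1.83, -2.62, -3.74, -5.35]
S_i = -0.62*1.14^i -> [-0.62, -0.71, -0.81, -0.92, -1.05]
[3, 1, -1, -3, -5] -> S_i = 3 + -2*i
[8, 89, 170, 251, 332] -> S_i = 8 + 81*i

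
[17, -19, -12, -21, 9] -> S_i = Random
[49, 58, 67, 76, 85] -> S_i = 49 + 9*i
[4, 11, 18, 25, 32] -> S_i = 4 + 7*i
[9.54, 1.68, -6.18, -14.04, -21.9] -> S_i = 9.54 + -7.86*i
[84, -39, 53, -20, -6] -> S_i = Random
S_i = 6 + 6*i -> [6, 12, 18, 24, 30]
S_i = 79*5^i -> [79, 395, 1975, 9875, 49375]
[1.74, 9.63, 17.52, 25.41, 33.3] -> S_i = 1.74 + 7.89*i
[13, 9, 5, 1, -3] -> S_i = 13 + -4*i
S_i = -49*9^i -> [-49, -441, -3969, -35721, -321489]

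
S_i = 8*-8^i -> [8, -64, 512, -4096, 32768]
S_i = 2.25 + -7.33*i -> [2.25, -5.08, -12.41, -19.74, -27.07]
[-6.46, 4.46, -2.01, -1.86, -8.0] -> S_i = Random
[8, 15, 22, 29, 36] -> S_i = 8 + 7*i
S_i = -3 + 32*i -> [-3, 29, 61, 93, 125]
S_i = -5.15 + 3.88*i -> [-5.15, -1.27, 2.61, 6.49, 10.37]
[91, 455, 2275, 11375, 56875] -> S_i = 91*5^i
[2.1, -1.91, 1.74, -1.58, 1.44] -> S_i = 2.10*(-0.91)^i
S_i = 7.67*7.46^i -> [7.67, 57.22, 426.85, 3184.28, 23754.76]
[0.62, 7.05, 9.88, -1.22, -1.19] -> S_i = Random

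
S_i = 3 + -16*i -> [3, -13, -29, -45, -61]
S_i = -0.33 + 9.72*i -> [-0.33, 9.39, 19.11, 28.83, 38.55]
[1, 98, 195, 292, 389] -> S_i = 1 + 97*i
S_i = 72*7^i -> [72, 504, 3528, 24696, 172872]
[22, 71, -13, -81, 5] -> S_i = Random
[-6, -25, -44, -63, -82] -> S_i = -6 + -19*i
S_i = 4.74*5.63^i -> [4.74, 26.69, 150.24, 845.87, 4762.25]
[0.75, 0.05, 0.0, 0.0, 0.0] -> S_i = 0.75*0.07^i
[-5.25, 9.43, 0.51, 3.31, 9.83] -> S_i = Random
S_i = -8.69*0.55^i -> [-8.69, -4.78, -2.63, -1.45, -0.8]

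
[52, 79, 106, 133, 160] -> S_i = 52 + 27*i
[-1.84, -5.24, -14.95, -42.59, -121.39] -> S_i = -1.84*2.85^i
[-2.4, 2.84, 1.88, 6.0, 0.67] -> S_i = Random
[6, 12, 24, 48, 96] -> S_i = 6*2^i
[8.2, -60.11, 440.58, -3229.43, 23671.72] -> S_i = 8.20*(-7.33)^i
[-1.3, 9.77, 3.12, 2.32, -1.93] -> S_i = Random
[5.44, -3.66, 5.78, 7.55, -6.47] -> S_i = Random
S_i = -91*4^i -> [-91, -364, -1456, -5824, -23296]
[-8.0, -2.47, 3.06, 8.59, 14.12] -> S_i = -8.00 + 5.53*i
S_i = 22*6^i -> [22, 132, 792, 4752, 28512]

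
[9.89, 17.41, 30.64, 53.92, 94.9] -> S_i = 9.89*1.76^i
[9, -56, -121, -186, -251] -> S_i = 9 + -65*i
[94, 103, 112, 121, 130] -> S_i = 94 + 9*i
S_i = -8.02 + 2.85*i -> [-8.02, -5.17, -2.32, 0.53, 3.38]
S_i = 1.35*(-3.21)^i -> [1.35, -4.33, 13.91, -44.65, 143.34]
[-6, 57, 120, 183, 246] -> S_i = -6 + 63*i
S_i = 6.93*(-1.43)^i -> [6.93, -9.91, 14.17, -20.26, 28.98]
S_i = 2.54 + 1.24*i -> [2.54, 3.78, 5.02, 6.26, 7.5]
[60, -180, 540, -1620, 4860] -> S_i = 60*-3^i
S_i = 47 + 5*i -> [47, 52, 57, 62, 67]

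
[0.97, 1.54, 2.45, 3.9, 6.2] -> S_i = 0.97*1.59^i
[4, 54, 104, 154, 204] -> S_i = 4 + 50*i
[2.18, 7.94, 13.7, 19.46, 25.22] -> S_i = 2.18 + 5.76*i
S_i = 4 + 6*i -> [4, 10, 16, 22, 28]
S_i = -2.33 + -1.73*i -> [-2.33, -4.06, -5.79, -7.52, -9.25]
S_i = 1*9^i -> [1, 9, 81, 729, 6561]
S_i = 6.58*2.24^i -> [6.58, 14.74, 33.02, 73.96, 165.66]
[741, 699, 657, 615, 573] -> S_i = 741 + -42*i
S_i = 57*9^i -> [57, 513, 4617, 41553, 373977]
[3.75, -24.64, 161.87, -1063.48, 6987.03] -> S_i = 3.75*(-6.57)^i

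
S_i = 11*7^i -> [11, 77, 539, 3773, 26411]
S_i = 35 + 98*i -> [35, 133, 231, 329, 427]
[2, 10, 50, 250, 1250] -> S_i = 2*5^i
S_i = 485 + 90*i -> [485, 575, 665, 755, 845]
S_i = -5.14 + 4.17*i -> [-5.14, -0.97, 3.2, 7.37, 11.54]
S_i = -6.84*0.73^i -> [-6.84, -4.99, -3.65, -2.66, -1.94]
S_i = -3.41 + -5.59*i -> [-3.41, -9.0, -14.59, -20.18, -25.77]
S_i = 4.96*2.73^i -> [4.96, 13.54, 36.97, 100.92, 275.51]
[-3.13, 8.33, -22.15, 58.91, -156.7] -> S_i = -3.13*(-2.66)^i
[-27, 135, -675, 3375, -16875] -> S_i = -27*-5^i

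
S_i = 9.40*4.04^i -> [9.4, 37.98, 153.42, 619.83, 2504.11]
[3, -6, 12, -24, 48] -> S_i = 3*-2^i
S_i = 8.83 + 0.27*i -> [8.83, 9.1, 9.37, 9.64, 9.91]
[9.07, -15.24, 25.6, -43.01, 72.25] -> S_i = 9.07*(-1.68)^i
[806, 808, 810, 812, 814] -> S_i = 806 + 2*i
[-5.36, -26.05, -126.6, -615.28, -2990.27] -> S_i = -5.36*4.86^i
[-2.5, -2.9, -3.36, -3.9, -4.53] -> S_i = -2.50*1.16^i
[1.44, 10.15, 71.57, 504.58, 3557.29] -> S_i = 1.44*7.05^i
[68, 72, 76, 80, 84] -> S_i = 68 + 4*i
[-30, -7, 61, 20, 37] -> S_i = Random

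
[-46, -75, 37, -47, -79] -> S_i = Random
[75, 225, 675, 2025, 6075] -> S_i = 75*3^i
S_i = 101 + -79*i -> [101, 22, -57, -136, -215]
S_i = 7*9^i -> [7, 63, 567, 5103, 45927]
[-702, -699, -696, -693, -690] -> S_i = -702 + 3*i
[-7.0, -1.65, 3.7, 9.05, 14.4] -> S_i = -7.00 + 5.35*i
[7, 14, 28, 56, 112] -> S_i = 7*2^i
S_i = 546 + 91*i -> [546, 637, 728, 819, 910]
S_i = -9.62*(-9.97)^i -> [-9.62, 95.91, -956.24, 9533.68, -95050.78]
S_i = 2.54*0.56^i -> [2.54, 1.42, 0.8, 0.45, 0.25]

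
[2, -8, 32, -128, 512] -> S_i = 2*-4^i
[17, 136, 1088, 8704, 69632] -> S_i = 17*8^i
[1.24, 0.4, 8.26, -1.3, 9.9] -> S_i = Random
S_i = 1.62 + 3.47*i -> [1.62, 5.09, 8.56, 12.03, 15.5]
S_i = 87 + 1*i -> [87, 88, 89, 90, 91]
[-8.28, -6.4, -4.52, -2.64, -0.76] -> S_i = -8.28 + 1.88*i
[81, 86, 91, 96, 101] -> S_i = 81 + 5*i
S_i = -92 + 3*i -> [-92, -89, -86, -83, -80]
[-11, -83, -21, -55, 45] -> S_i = Random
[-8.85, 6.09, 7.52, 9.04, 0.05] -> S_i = Random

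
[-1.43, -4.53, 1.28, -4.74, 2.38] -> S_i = Random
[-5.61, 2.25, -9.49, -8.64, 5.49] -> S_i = Random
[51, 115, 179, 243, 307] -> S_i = 51 + 64*i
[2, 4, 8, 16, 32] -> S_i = 2*2^i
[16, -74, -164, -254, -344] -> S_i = 16 + -90*i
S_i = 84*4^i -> [84, 336, 1344, 5376, 21504]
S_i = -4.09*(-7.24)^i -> [-4.09, 29.61, -214.39, 1552.17, -11237.7]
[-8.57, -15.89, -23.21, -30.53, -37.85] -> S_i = -8.57 + -7.32*i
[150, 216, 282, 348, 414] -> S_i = 150 + 66*i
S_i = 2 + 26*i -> [2, 28, 54, 80, 106]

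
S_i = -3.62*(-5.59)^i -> [-3.62, 20.24, -113.12, 632.33, -3534.73]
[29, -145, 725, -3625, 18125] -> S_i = 29*-5^i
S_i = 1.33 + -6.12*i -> [1.33, -4.79, -10.91, -17.03, -23.15]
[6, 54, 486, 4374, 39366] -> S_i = 6*9^i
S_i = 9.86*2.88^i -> [9.86, 28.4, 81.78, 235.53, 678.34]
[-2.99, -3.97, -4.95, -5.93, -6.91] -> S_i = -2.99 + -0.98*i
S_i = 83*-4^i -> [83, -332, 1328, -5312, 21248]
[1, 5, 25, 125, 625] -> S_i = 1*5^i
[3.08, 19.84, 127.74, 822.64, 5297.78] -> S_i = 3.08*6.44^i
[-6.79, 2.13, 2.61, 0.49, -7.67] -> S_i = Random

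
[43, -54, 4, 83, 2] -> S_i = Random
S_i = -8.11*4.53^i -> [-8.11, -36.74, -166.42, -753.9, -3415.18]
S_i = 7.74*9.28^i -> [7.74, 71.83, 666.56, 6185.64, 57402.77]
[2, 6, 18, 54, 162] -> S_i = 2*3^i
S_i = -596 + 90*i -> [-596, -506, -416, -326, -236]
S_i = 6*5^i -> [6, 30, 150, 750, 3750]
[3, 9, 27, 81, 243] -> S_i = 3*3^i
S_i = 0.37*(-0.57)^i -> [0.37, -0.21, 0.12, -0.07, 0.04]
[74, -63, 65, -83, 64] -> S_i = Random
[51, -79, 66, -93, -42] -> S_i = Random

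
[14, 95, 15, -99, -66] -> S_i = Random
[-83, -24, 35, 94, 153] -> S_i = -83 + 59*i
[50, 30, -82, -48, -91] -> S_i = Random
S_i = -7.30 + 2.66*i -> [-7.3, -4.64, -1.98, 0.68, 3.34]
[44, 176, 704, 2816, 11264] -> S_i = 44*4^i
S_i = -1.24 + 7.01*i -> [-1.24, 5.77, 12.78, 19.79, 26.8]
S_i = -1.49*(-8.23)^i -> [-1.49, 12.26, -100.92, 830.59, -6835.74]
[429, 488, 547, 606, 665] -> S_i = 429 + 59*i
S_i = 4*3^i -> [4, 12, 36, 108, 324]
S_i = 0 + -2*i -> [0, -2, -4, -6, -8]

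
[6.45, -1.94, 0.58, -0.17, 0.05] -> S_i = 6.45*(-0.30)^i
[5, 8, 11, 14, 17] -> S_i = 5 + 3*i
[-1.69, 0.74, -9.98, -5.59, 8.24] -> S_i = Random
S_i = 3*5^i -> [3, 15, 75, 375, 1875]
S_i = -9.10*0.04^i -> [-9.1, -0.36, -0.01, -0.0, -0.0]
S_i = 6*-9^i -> [6, -54, 486, -4374, 39366]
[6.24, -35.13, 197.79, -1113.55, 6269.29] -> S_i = 6.24*(-5.63)^i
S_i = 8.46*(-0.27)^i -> [8.46, -2.28, 0.62, -0.17, 0.04]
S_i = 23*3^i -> [23, 69, 207, 621, 1863]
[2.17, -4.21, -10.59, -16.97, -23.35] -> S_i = 2.17 + -6.38*i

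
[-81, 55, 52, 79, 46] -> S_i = Random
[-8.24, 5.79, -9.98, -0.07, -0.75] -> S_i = Random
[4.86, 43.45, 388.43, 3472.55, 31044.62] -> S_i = 4.86*8.94^i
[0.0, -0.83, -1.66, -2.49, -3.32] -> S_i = 0.00 + -0.83*i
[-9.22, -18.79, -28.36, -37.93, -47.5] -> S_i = -9.22 + -9.57*i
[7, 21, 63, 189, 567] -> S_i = 7*3^i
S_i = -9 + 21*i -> [-9, 12, 33, 54, 75]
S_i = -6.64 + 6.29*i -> [-6.64, -0.35, 5.94, 12.23, 18.52]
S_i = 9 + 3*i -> [9, 12, 15, 18, 21]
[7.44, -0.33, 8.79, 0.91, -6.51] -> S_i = Random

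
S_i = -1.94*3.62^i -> [-1.94, -7.02, -25.42, -92.03, -333.15]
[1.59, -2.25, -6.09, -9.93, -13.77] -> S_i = 1.59 + -3.84*i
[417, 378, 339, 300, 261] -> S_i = 417 + -39*i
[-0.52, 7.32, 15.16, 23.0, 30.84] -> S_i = -0.52 + 7.84*i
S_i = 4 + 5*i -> [4, 9, 14, 19, 24]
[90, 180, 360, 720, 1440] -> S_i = 90*2^i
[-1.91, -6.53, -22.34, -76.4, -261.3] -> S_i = -1.91*3.42^i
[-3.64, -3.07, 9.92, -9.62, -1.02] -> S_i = Random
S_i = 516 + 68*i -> [516, 584, 652, 720, 788]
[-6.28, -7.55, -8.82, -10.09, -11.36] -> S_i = -6.28 + -1.27*i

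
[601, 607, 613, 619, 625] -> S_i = 601 + 6*i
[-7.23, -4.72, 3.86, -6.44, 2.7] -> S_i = Random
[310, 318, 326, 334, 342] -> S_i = 310 + 8*i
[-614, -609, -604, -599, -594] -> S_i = -614 + 5*i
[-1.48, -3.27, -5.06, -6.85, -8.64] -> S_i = -1.48 + -1.79*i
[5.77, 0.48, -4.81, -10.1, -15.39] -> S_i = 5.77 + -5.29*i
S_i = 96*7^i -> [96, 672, 4704, 32928, 230496]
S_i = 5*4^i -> [5, 20, 80, 320, 1280]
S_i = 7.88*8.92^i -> [7.88, 70.29, 626.98, 5592.69, 49886.8]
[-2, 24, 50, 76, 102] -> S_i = -2 + 26*i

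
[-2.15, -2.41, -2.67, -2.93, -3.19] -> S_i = -2.15 + -0.26*i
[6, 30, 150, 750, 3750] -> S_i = 6*5^i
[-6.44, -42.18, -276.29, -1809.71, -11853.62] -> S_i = -6.44*6.55^i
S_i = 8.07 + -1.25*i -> [8.07, 6.82, 5.57, 4.32, 3.07]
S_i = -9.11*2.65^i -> [-9.11, -24.14, -63.97, -169.53, -449.26]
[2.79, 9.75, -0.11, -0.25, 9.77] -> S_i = Random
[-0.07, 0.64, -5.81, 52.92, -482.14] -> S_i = -0.07*(-9.11)^i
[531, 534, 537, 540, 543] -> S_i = 531 + 3*i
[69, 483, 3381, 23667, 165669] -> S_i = 69*7^i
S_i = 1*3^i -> [1, 3, 9, 27, 81]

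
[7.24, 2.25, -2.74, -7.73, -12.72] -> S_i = 7.24 + -4.99*i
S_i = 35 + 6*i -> [35, 41, 47, 53, 59]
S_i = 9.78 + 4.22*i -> [9.78, 14.0, 18.22, 22.44, 26.66]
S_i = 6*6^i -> [6, 36, 216, 1296, 7776]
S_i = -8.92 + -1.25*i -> [-8.92, -10.17, -11.42, -12.67, -13.92]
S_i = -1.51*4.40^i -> [-1.51, -6.64, -29.23, -128.63, -565.96]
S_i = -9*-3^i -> [-9, 27, -81, 243, -729]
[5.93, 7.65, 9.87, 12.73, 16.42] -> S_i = 5.93*1.29^i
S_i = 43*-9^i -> [43, -387, 3483, -31347, 282123]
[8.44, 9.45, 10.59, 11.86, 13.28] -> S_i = 8.44*1.12^i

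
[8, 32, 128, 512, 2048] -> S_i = 8*4^i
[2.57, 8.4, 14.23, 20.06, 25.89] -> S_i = 2.57 + 5.83*i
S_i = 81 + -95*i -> [81, -14, -109, -204, -299]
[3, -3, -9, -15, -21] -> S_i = 3 + -6*i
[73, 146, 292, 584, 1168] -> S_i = 73*2^i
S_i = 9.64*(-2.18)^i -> [9.64, -21.02, 45.81, -99.87, 217.72]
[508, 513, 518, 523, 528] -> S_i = 508 + 5*i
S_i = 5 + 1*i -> [5, 6, 7, 8, 9]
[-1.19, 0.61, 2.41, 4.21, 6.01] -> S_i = -1.19 + 1.80*i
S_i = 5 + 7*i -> [5, 12, 19, 26, 33]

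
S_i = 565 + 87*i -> [565, 652, 739, 826, 913]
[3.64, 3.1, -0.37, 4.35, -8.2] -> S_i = Random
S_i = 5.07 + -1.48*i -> [5.07, 3.59, 2.11, 0.63, -0.85]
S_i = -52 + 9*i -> [-52, -43, -34, -25, -16]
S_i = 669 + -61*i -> [669, 608, 547, 486, 425]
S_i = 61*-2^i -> [61, -122, 244, -488, 976]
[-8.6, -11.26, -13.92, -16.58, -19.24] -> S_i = -8.60 + -2.66*i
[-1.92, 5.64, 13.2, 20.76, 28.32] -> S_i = -1.92 + 7.56*i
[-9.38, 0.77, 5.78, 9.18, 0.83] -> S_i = Random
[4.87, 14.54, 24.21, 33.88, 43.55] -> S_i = 4.87 + 9.67*i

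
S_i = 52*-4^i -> [52, -208, 832, -3328, 13312]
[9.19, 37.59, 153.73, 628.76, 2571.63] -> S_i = 9.19*4.09^i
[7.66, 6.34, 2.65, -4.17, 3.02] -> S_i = Random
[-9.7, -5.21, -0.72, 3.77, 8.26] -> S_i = -9.70 + 4.49*i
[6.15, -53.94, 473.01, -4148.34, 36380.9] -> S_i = 6.15*(-8.77)^i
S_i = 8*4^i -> [8, 32, 128, 512, 2048]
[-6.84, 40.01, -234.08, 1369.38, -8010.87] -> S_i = -6.84*(-5.85)^i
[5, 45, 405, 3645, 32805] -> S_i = 5*9^i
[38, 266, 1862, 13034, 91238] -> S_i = 38*7^i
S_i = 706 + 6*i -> [706, 712, 718, 724, 730]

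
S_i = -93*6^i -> [-93, -558, -3348, -20088, -120528]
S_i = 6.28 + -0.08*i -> [6.28, 6.2, 6.12, 6.04, 5.96]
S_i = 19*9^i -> [19, 171, 1539, 13851, 124659]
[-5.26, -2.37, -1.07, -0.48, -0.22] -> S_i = -5.26*0.45^i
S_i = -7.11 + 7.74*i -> [-7.11, 0.63, 8.37, 16.11, 23.85]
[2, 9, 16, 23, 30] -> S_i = 2 + 7*i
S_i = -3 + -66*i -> [-3, -69, -135, -201, -267]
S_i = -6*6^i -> [-6, -36, -216, -1296, -7776]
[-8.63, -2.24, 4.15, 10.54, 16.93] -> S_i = -8.63 + 6.39*i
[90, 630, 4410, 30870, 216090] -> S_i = 90*7^i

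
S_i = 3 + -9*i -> [3, -6, -15, -24, -33]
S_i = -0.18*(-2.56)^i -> [-0.18, 0.46, -1.18, 3.02, -7.73]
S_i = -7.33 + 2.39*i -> [-7.33, -4.94, -2.55, -0.16, 2.23]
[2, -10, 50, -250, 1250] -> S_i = 2*-5^i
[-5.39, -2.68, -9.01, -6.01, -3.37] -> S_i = Random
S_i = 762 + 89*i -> [762, 851, 940, 1029, 1118]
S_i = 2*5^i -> [2, 10, 50, 250, 1250]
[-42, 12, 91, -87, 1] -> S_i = Random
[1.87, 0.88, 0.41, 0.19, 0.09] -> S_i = 1.87*0.47^i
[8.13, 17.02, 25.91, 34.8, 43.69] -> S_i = 8.13 + 8.89*i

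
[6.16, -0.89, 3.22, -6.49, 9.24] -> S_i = Random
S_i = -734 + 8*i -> [-734, -726, -718, -710, -702]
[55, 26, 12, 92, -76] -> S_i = Random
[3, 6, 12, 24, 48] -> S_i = 3*2^i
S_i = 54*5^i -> [54, 270, 1350, 6750, 33750]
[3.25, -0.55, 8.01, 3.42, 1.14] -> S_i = Random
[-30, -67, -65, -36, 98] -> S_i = Random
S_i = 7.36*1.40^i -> [7.36, 10.3, 14.43, 20.2, 28.27]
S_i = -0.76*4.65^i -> [-0.76, -3.53, -16.43, -76.41, -355.32]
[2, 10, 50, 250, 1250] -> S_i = 2*5^i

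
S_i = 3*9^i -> [3, 27, 243, 2187, 19683]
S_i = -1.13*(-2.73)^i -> [-1.13, 3.08, -8.42, 22.99, -62.77]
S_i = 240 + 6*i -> [240, 246, 252, 258, 264]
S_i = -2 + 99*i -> [-2, 97, 196, 295, 394]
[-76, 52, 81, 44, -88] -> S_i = Random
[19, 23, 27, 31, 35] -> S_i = 19 + 4*i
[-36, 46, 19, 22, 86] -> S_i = Random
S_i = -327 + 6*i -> [-327, -321, -315, -309, -303]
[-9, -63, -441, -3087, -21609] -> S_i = -9*7^i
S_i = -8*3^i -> [-8, -24, -72, -216, -648]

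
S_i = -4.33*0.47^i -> [-4.33, -2.04, -0.96, -0.45, -0.21]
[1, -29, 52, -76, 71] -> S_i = Random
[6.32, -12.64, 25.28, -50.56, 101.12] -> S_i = 6.32*(-2.00)^i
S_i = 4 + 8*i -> [4, 12, 20, 28, 36]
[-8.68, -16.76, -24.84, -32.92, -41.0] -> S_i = -8.68 + -8.08*i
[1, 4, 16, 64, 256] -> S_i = 1*4^i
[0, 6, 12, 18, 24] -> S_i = 0 + 6*i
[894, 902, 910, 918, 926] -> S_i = 894 + 8*i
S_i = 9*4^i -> [9, 36, 144, 576, 2304]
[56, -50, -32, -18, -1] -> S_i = Random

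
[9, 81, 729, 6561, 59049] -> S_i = 9*9^i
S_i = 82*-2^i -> [82, -164, 328, -656, 1312]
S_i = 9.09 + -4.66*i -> [9.09, 4.43, -0.23, -4.89, -9.55]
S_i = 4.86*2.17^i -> [4.86, 10.55, 22.89, 49.66, 107.76]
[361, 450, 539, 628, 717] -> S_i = 361 + 89*i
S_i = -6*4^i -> [-6, -24, -96, -384, -1536]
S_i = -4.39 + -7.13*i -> [-4.39, -11.52, -18.65, -25.78, -32.91]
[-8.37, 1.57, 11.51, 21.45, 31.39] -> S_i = -8.37 + 9.94*i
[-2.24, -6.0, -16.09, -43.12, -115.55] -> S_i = -2.24*2.68^i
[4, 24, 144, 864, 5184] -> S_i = 4*6^i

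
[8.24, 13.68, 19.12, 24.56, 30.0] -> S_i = 8.24 + 5.44*i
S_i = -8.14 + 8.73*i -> [-8.14, 0.59, 9.32, 18.05, 26.78]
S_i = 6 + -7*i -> [6, -1, -8, -15, -22]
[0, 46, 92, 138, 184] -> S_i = 0 + 46*i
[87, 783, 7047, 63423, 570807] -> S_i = 87*9^i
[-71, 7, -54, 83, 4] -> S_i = Random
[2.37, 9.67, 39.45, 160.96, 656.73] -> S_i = 2.37*4.08^i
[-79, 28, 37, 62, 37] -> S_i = Random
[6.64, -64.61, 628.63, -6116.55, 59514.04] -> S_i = 6.64*(-9.73)^i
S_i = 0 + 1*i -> [0, 1, 2, 3, 4]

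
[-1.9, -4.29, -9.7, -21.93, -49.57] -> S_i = -1.90*2.26^i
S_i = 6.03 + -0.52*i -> [6.03, 5.51, 4.99, 4.47, 3.95]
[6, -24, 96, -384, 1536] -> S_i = 6*-4^i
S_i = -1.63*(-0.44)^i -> [-1.63, 0.72, -0.32, 0.14, -0.06]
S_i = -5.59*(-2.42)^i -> [-5.59, 13.53, -32.74, 79.22, -191.72]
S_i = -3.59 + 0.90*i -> [-3.59, -2.69, -1.79, -0.89, 0.01]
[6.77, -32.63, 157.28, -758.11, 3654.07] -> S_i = 6.77*(-4.82)^i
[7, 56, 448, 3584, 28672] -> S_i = 7*8^i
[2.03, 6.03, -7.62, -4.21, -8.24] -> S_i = Random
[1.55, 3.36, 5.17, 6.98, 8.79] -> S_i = 1.55 + 1.81*i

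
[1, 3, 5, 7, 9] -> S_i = 1 + 2*i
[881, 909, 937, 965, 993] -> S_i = 881 + 28*i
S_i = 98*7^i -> [98, 686, 4802, 33614, 235298]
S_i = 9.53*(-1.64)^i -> [9.53, -15.63, 25.63, -42.04, 68.94]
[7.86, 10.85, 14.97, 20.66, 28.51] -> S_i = 7.86*1.38^i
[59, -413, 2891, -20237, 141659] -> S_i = 59*-7^i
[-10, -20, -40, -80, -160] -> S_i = -10*2^i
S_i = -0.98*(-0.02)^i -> [-0.98, 0.02, -0.0, 0.0, -0.0]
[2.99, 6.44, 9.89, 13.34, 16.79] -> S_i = 2.99 + 3.45*i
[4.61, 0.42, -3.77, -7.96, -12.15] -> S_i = 4.61 + -4.19*i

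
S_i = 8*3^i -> [8, 24, 72, 216, 648]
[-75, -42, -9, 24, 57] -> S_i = -75 + 33*i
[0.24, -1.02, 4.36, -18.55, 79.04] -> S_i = 0.24*(-4.26)^i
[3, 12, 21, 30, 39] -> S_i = 3 + 9*i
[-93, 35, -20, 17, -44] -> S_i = Random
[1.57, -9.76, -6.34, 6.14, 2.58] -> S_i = Random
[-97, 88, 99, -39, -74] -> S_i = Random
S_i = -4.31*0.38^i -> [-4.31, -1.64, -0.62, -0.24, -0.09]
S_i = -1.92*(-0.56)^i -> [-1.92, 1.08, -0.6, 0.34, -0.19]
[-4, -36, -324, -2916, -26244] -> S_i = -4*9^i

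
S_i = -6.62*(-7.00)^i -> [-6.62, 46.34, -324.38, 2270.66, -15894.62]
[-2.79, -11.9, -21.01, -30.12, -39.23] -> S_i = -2.79 + -9.11*i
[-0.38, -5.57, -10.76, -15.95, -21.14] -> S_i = -0.38 + -5.19*i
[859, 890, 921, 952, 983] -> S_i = 859 + 31*i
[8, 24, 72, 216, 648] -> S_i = 8*3^i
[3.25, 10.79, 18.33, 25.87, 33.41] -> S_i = 3.25 + 7.54*i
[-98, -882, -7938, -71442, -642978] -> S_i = -98*9^i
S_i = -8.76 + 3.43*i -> [-8.76, -5.33, -1.9, 1.53, 4.96]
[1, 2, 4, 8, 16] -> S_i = 1*2^i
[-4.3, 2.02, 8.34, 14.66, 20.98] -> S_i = -4.30 + 6.32*i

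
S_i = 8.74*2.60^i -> [8.74, 22.72, 59.08, 153.61, 399.4]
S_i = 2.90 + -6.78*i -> [2.9, -3.88, -10.66, -17.44, -24.22]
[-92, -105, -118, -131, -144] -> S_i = -92 + -13*i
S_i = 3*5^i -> [3, 15, 75, 375, 1875]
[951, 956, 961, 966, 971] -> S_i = 951 + 5*i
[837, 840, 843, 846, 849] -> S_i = 837 + 3*i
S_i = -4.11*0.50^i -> [-4.11, -2.06, -1.03, -0.51, -0.26]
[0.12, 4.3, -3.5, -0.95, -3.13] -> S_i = Random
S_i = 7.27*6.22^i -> [7.27, 45.22, 281.26, 1749.47, 10881.68]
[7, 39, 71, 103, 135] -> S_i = 7 + 32*i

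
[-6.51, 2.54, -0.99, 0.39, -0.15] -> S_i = -6.51*(-0.39)^i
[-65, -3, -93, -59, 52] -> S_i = Random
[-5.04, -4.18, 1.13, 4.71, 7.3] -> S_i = Random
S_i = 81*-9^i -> [81, -729, 6561, -59049, 531441]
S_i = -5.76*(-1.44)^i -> [-5.76, 8.29, -11.94, 17.2, -24.77]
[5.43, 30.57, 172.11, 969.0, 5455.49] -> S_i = 5.43*5.63^i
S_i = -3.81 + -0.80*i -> [-3.81, -4.61, -5.41, -6.21, -7.01]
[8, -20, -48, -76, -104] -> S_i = 8 + -28*i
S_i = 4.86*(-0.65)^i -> [4.86, -3.16, 2.05, -1.33, 0.87]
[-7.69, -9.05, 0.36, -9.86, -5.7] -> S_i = Random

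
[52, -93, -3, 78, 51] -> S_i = Random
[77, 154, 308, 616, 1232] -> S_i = 77*2^i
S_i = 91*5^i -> [91, 455, 2275, 11375, 56875]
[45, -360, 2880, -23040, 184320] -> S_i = 45*-8^i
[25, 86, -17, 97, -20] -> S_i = Random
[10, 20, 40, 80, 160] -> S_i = 10*2^i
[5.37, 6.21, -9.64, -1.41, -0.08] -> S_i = Random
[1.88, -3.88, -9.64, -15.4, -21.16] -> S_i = 1.88 + -5.76*i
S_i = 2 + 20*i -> [2, 22, 42, 62, 82]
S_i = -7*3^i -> [-7, -21, -63, -189, -567]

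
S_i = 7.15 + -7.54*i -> [7.15, -0.39, -7.93, -15.47, -23.01]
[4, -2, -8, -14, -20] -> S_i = 4 + -6*i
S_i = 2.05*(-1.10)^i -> [2.05, -2.26, 2.48, -2.73, 3.0]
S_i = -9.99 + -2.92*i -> [-9.99, -12.91, -15.83, -18.75, -21.67]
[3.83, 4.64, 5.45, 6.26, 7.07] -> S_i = 3.83 + 0.81*i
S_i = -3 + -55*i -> [-3, -58, -113, -168, -223]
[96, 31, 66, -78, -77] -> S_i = Random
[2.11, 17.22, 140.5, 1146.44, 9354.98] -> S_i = 2.11*8.16^i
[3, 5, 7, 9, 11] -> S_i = 3 + 2*i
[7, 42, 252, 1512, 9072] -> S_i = 7*6^i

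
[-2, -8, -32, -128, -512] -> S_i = -2*4^i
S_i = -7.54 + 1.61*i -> [-7.54, -5.93, -4.32, -2.71, -1.1]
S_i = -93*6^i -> [-93, -558, -3348, -20088, -120528]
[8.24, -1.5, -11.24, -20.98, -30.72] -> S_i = 8.24 + -9.74*i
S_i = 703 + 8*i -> [703, 711, 719, 727, 735]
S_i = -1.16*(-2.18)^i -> [-1.16, 2.53, -5.51, 12.02, -26.2]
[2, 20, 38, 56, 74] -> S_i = 2 + 18*i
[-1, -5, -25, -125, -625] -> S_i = -1*5^i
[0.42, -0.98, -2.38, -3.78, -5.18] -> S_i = 0.42 + -1.40*i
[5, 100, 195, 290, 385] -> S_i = 5 + 95*i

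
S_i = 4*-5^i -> [4, -20, 100, -500, 2500]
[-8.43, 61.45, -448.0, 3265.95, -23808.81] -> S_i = -8.43*(-7.29)^i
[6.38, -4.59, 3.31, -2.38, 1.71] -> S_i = 6.38*(-0.72)^i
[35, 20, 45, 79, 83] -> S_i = Random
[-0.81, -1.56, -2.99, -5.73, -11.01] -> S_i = -0.81*1.92^i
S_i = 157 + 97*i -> [157, 254, 351, 448, 545]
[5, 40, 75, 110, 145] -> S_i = 5 + 35*i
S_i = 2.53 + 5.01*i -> [2.53, 7.54, 12.55, 17.56, 22.57]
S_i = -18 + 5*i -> [-18, -13, -8, -3, 2]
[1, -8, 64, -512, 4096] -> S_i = 1*-8^i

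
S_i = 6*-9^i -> [6, -54, 486, -4374, 39366]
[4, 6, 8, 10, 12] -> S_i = 4 + 2*i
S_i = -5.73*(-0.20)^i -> [-5.73, 1.15, -0.23, 0.05, -0.01]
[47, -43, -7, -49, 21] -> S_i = Random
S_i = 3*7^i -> [3, 21, 147, 1029, 7203]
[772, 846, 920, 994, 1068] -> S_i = 772 + 74*i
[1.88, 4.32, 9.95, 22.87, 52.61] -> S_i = 1.88*2.30^i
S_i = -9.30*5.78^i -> [-9.3, -53.75, -310.7, -1795.84, -10379.93]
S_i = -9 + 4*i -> [-9, -5, -1, 3, 7]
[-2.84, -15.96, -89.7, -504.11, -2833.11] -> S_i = -2.84*5.62^i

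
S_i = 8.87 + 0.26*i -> [8.87, 9.13, 9.39, 9.65, 9.91]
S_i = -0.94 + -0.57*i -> [-0.94, -1.51, -2.08, -2.65, -3.22]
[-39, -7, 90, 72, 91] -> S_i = Random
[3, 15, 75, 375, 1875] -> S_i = 3*5^i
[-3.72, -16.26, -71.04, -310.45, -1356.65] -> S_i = -3.72*4.37^i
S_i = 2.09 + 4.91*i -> [2.09, 7.0, 11.91, 16.82, 21.73]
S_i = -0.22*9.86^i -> [-0.22, -2.17, -21.39, -210.89, -2079.36]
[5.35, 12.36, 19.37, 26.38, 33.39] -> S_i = 5.35 + 7.01*i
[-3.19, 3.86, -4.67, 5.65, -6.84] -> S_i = -3.19*(-1.21)^i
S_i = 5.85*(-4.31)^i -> [5.85, -25.21, 108.67, -468.37, 2018.67]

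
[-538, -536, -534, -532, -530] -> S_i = -538 + 2*i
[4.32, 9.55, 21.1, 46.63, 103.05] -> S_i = 4.32*2.21^i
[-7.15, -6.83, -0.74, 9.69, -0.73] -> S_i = Random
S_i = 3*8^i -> [3, 24, 192, 1536, 12288]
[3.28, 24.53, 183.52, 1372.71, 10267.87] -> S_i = 3.28*7.48^i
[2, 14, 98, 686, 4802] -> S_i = 2*7^i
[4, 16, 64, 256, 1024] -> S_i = 4*4^i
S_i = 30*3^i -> [30, 90, 270, 810, 2430]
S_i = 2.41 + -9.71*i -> [2.41, -7.3, -17.01, -26.72, -36.43]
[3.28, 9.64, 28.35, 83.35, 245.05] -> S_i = 3.28*2.94^i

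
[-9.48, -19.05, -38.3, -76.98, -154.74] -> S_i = -9.48*2.01^i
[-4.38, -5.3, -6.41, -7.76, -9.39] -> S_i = -4.38*1.21^i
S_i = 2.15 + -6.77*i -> [2.15, -4.62, -11.39, -18.16, -24.93]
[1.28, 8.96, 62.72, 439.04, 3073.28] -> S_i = 1.28*7.00^i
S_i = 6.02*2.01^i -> [6.02, 12.1, 24.32, 48.89, 98.26]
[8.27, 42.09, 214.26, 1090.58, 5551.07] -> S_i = 8.27*5.09^i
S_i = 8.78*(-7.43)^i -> [8.78, -65.24, 484.7, -3601.31, 26757.76]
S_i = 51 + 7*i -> [51, 58, 65, 72, 79]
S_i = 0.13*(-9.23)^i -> [0.13, -1.2, 11.08, -102.22, 943.52]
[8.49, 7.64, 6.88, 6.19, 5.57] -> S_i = 8.49*0.90^i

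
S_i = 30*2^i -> [30, 60, 120, 240, 480]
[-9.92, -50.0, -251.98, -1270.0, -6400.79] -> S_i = -9.92*5.04^i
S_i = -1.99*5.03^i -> [-1.99, -10.01, -50.35, -253.25, -1273.87]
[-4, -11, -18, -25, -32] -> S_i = -4 + -7*i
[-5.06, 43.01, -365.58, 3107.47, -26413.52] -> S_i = -5.06*(-8.50)^i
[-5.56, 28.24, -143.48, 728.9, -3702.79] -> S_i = -5.56*(-5.08)^i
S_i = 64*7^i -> [64, 448, 3136, 21952, 153664]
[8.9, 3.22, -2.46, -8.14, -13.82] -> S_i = 8.90 + -5.68*i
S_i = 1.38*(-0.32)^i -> [1.38, -0.44, 0.14, -0.05, 0.01]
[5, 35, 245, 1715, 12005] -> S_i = 5*7^i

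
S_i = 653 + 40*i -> [653, 693, 733, 773, 813]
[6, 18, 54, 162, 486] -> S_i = 6*3^i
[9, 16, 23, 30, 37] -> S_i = 9 + 7*i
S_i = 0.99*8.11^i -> [0.99, 8.03, 65.11, 528.08, 4282.71]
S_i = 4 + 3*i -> [4, 7, 10, 13, 16]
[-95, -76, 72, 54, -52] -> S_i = Random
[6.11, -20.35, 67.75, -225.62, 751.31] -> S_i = 6.11*(-3.33)^i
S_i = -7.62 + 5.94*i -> [-7.62, -1.68, 4.26, 10.2, 16.14]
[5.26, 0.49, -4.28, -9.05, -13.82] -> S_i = 5.26 + -4.77*i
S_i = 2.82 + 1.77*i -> [2.82, 4.59, 6.36, 8.13, 9.9]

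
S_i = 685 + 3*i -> [685, 688, 691, 694, 697]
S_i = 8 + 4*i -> [8, 12, 16, 20, 24]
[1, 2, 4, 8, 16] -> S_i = 1*2^i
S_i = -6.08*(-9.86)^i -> [-6.08, 59.95, -591.1, 5828.2, -57466.04]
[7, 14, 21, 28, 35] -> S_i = 7 + 7*i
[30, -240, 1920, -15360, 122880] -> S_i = 30*-8^i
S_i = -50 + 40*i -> [-50, -10, 30, 70, 110]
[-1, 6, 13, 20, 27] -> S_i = -1 + 7*i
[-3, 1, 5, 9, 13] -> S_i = -3 + 4*i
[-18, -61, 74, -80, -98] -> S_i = Random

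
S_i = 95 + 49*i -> [95, 144, 193, 242, 291]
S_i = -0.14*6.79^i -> [-0.14, -0.95, -6.45, -43.83, -297.58]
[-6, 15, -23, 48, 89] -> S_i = Random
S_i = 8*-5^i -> [8, -40, 200, -1000, 5000]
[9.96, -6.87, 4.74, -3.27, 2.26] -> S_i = 9.96*(-0.69)^i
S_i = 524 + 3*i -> [524, 527, 530, 533, 536]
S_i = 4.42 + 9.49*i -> [4.42, 13.91, 23.4, 32.89, 42.38]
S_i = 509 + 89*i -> [509, 598, 687, 776, 865]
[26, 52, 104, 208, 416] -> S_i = 26*2^i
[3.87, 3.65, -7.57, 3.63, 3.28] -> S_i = Random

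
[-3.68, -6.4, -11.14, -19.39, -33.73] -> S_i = -3.68*1.74^i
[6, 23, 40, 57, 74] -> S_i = 6 + 17*i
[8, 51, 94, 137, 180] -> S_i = 8 + 43*i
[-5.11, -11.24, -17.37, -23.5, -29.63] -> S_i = -5.11 + -6.13*i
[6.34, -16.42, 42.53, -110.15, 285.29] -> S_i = 6.34*(-2.59)^i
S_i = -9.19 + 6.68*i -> [-9.19, -2.51, 4.17, 10.85, 17.53]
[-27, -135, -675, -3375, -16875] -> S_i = -27*5^i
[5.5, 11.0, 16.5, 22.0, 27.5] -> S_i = 5.50 + 5.50*i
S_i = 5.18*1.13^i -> [5.18, 5.85, 6.61, 7.47, 8.45]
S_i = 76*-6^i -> [76, -456, 2736, -16416, 98496]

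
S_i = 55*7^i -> [55, 385, 2695, 18865, 132055]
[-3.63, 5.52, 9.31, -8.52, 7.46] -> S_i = Random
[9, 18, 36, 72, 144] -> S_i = 9*2^i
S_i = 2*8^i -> [2, 16, 128, 1024, 8192]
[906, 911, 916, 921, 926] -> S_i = 906 + 5*i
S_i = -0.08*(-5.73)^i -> [-0.08, 0.46, -2.63, 15.05, -86.24]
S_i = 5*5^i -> [5, 25, 125, 625, 3125]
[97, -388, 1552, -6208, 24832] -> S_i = 97*-4^i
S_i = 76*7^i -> [76, 532, 3724, 26068, 182476]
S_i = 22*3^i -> [22, 66, 198, 594, 1782]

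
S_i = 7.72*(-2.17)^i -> [7.72, -16.75, 36.35, -78.89, 171.18]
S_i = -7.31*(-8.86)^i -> [-7.31, 64.77, -573.83, 5084.15, -45045.59]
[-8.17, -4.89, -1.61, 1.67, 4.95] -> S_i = -8.17 + 3.28*i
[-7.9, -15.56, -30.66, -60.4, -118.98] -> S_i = -7.90*1.97^i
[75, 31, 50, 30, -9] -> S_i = Random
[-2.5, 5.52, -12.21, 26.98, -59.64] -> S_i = -2.50*(-2.21)^i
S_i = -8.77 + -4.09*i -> [-8.77, -12.86, -16.95, -21.04, -25.13]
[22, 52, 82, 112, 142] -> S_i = 22 + 30*i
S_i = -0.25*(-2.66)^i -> [-0.25, 0.66, -1.77, 4.71, -12.52]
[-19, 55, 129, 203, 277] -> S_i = -19 + 74*i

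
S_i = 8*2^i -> [8, 16, 32, 64, 128]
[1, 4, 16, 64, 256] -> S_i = 1*4^i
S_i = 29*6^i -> [29, 174, 1044, 6264, 37584]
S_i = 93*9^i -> [93, 837, 7533, 67797, 610173]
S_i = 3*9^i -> [3, 27, 243, 2187, 19683]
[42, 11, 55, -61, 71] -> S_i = Random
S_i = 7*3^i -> [7, 21, 63, 189, 567]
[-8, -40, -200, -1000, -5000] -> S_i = -8*5^i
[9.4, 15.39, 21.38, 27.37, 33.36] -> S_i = 9.40 + 5.99*i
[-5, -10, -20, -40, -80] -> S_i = -5*2^i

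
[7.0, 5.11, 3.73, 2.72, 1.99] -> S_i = 7.00*0.73^i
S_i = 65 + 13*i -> [65, 78, 91, 104, 117]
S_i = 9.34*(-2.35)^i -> [9.34, -21.95, 51.58, -121.21, 284.85]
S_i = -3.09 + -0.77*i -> [-3.09, -3.86, -4.63, -5.4, -6.17]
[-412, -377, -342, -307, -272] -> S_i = -412 + 35*i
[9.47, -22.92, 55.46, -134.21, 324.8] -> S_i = 9.47*(-2.42)^i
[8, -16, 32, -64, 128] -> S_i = 8*-2^i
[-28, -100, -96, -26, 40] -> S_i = Random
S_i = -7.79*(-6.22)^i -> [-7.79, 48.45, -301.38, 1874.6, -11660.01]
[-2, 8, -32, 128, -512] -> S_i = -2*-4^i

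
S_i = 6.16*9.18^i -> [6.16, 56.55, 519.12, 4765.5, 43747.32]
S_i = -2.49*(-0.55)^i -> [-2.49, 1.37, -0.75, 0.41, -0.23]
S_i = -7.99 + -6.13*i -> [-7.99, -14.12, -20.25, -26.38, -32.51]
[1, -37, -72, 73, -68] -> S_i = Random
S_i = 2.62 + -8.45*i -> [2.62, -5.83, -14.28, -22.73, -31.18]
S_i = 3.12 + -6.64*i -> [3.12, -3.52, -10.16, -16.8, -23.44]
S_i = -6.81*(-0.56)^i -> [-6.81, 3.81, -2.14, 1.2, -0.67]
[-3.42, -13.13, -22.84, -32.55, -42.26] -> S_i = -3.42 + -9.71*i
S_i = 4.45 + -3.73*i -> [4.45, 0.72, -3.01, -6.74, -10.47]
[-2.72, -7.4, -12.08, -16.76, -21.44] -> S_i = -2.72 + -4.68*i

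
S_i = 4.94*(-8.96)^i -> [4.94, -44.26, 396.59, -3553.46, 31838.97]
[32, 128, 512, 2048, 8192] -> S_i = 32*4^i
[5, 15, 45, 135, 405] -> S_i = 5*3^i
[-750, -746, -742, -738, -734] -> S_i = -750 + 4*i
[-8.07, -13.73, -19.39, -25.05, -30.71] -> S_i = -8.07 + -5.66*i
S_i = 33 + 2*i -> [33, 35, 37, 39, 41]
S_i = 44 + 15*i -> [44, 59, 74, 89, 104]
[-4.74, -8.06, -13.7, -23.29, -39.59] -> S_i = -4.74*1.70^i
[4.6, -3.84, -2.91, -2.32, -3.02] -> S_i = Random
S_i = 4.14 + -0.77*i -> [4.14, 3.37, 2.6, 1.83, 1.06]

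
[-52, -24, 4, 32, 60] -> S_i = -52 + 28*i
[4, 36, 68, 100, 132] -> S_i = 4 + 32*i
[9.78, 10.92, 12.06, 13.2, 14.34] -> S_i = 9.78 + 1.14*i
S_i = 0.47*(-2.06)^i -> [0.47, -0.97, 1.99, -4.11, 8.46]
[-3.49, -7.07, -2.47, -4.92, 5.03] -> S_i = Random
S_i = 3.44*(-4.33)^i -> [3.44, -14.9, 64.5, -279.27, 1209.23]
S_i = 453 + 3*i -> [453, 456, 459, 462, 465]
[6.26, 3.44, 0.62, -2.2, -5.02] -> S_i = 6.26 + -2.82*i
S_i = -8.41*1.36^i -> [-8.41, -11.44, -15.56, -21.15, -28.77]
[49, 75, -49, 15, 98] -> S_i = Random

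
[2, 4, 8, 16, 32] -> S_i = 2*2^i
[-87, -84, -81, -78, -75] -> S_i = -87 + 3*i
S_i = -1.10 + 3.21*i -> [-1.1, 2.11, 5.32, 8.53, 11.74]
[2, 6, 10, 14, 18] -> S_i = 2 + 4*i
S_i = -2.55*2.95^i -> [-2.55, -7.52, -22.19, -65.46, -193.12]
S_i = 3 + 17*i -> [3, 20, 37, 54, 71]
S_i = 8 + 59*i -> [8, 67, 126, 185, 244]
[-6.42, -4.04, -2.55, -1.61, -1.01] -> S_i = -6.42*0.63^i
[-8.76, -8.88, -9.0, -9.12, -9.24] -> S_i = -8.76 + -0.12*i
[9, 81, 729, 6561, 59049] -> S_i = 9*9^i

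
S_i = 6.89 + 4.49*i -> [6.89, 11.38, 15.87, 20.36, 24.85]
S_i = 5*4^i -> [5, 20, 80, 320, 1280]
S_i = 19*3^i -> [19, 57, 171, 513, 1539]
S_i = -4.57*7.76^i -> [-4.57, -35.46, -275.19, -2135.51, -16571.55]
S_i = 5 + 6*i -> [5, 11, 17, 23, 29]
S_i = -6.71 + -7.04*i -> [-6.71, -13.75, -20.79, -27.83, -34.87]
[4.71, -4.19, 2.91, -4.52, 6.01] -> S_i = Random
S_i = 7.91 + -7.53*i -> [7.91, 0.38, -7.15, -14.68, -22.21]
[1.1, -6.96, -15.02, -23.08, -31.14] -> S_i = 1.10 + -8.06*i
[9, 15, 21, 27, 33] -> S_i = 9 + 6*i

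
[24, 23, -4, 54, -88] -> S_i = Random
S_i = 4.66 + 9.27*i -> [4.66, 13.93, 23.2, 32.47, 41.74]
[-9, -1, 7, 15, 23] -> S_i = -9 + 8*i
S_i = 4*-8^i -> [4, -32, 256, -2048, 16384]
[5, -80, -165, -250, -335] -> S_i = 5 + -85*i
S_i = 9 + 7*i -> [9, 16, 23, 30, 37]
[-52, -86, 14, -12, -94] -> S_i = Random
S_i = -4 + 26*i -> [-4, 22, 48, 74, 100]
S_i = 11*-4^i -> [11, -44, 176, -704, 2816]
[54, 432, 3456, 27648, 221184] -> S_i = 54*8^i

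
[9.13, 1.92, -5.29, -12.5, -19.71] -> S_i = 9.13 + -7.21*i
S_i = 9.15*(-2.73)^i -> [9.15, -24.98, 68.19, -186.17, 508.24]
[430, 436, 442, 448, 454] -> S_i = 430 + 6*i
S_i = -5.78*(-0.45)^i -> [-5.78, 2.6, -1.17, 0.53, -0.24]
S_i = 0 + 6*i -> [0, 6, 12, 18, 24]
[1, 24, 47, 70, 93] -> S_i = 1 + 23*i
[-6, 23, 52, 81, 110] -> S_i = -6 + 29*i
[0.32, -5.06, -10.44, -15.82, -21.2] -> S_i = 0.32 + -5.38*i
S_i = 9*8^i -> [9, 72, 576, 4608, 36864]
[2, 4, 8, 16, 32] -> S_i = 2*2^i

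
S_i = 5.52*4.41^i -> [5.52, 24.34, 107.35, 473.43, 2087.82]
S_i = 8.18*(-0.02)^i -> [8.18, -0.16, 0.0, -0.0, 0.0]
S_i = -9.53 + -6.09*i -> [-9.53, -15.62, -21.71, -27.8, -33.89]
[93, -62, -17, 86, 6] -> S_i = Random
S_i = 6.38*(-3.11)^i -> [6.38, -19.84, 61.71, -191.91, 596.85]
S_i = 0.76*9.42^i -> [0.76, 7.16, 67.44, 635.28, 5984.35]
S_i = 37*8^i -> [37, 296, 2368, 18944, 151552]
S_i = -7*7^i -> [-7, -49, -343, -2401, -16807]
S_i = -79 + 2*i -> [-79, -77, -75, -73, -71]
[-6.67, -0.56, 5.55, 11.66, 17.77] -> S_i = -6.67 + 6.11*i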